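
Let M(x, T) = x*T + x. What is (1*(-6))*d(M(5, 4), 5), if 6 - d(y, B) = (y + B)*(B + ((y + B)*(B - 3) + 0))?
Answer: 11664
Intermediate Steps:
M(x, T) = x + T*x (M(x, T) = T*x + x = x + T*x)
d(y, B) = 6 - (B + y)*(B + (-3 + B)*(B + y)) (d(y, B) = 6 - (y + B)*(B + ((y + B)*(B - 3) + 0)) = 6 - (B + y)*(B + ((B + y)*(-3 + B) + 0)) = 6 - (B + y)*(B + ((-3 + B)*(B + y) + 0)) = 6 - (B + y)*(B + (-3 + B)*(B + y)))
(1*(-6))*d(M(5, 4), 5) = (1*(-6))*(6 - 1*5³ + 2*5² + 3*(5*(1 + 4))² - 1*5*(5*(1 + 4))² - 2*5*(1 + 4)*5² + 5*5*(5*(1 + 4))) = -6*(6 - 1*125 + 2*25 + 3*(5*5)² - 1*5*(5*5)² - 2*5*5*25 + 5*5*(5*5)) = -6*(6 - 125 + 50 + 3*25² - 1*5*25² - 2*25*25 + 5*5*25) = -6*(6 - 125 + 50 + 3*625 - 1*5*625 - 1250 + 625) = -6*(6 - 125 + 50 + 1875 - 3125 - 1250 + 625) = -6*(-1944) = 11664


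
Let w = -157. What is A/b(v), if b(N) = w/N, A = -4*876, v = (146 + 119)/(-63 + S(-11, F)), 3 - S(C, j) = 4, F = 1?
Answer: -58035/628 ≈ -92.412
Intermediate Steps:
S(C, j) = -1 (S(C, j) = 3 - 1*4 = 3 - 4 = -1)
v = -265/64 (v = (146 + 119)/(-63 - 1) = 265/(-64) = 265*(-1/64) = -265/64 ≈ -4.1406)
A = -3504
b(N) = -157/N
A/b(v) = -3504/((-157/(-265/64))) = -3504/((-157*(-64/265))) = -3504/10048/265 = -3504*265/10048 = -58035/628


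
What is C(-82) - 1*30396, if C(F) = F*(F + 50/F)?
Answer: -23622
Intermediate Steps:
C(-82) - 1*30396 = (50 + (-82)²) - 1*30396 = (50 + 6724) - 30396 = 6774 - 30396 = -23622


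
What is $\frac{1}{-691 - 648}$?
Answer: $- \frac{1}{1339} \approx -0.00074683$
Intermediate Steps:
$\frac{1}{-691 - 648} = \frac{1}{-1339} = - \frac{1}{1339}$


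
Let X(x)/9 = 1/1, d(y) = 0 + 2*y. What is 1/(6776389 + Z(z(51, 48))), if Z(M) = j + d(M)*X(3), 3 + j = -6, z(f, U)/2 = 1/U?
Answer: 4/27105523 ≈ 1.4757e-7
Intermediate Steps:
z(f, U) = 2/U
d(y) = 2*y
j = -9 (j = -3 - 6 = -9)
X(x) = 9 (X(x) = 9/1 = 9*1 = 9)
Z(M) = -9 + 18*M (Z(M) = -9 + (2*M)*9 = -9 + 18*M)
1/(6776389 + Z(z(51, 48))) = 1/(6776389 + (-9 + 18*(2/48))) = 1/(6776389 + (-9 + 18*(2*(1/48)))) = 1/(6776389 + (-9 + 18*(1/24))) = 1/(6776389 + (-9 + ¾)) = 1/(6776389 - 33/4) = 1/(27105523/4) = 4/27105523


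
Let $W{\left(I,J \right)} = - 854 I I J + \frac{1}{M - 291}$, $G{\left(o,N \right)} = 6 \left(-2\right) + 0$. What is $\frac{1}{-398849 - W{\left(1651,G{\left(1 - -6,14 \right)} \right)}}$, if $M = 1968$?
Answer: $- \frac{1677}{46846001372470} \approx -3.5798 \cdot 10^{-11}$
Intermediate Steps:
$G{\left(o,N \right)} = -12$ ($G{\left(o,N \right)} = -12 + 0 = -12$)
$W{\left(I,J \right)} = \frac{1}{1677} - 854 J I^{2}$ ($W{\left(I,J \right)} = - 854 I I J + \frac{1}{1968 - 291} = - 854 I^{2} J + \frac{1}{1677} = - 854 J I^{2} + \frac{1}{1677} = \frac{1}{1677} - 854 J I^{2}$)
$\frac{1}{-398849 - W{\left(1651,G{\left(1 - -6,14 \right)} \right)}} = \frac{1}{-398849 - \left(\frac{1}{1677} - - 10248 \cdot 1651^{2}\right)} = \frac{1}{-398849 - \left(\frac{1}{1677} - \left(-10248\right) 2725801\right)} = \frac{1}{-398849 - \left(\frac{1}{1677} + 27934008648\right)} = \frac{1}{-398849 - \frac{46845332502697}{1677}} = \frac{1}{- \frac{46846001372470}{1677}} = - \frac{1677}{46846001372470}$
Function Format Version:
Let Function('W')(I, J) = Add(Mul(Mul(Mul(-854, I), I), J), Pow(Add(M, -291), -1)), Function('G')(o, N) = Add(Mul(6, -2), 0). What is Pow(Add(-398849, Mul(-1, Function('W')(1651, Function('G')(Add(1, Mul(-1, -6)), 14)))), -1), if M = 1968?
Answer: Rational(-1677, 46846001372470) ≈ -3.5798e-11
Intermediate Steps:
Function('G')(o, N) = -12 (Function('G')(o, N) = Add(-12, 0) = -12)
Function('W')(I, J) = Add(Rational(1, 1677), Mul(-854, J, Pow(I, 2))) (Function('W')(I, J) = Add(Mul(Mul(Mul(-854, I), I), J), Pow(Add(1968, -291), -1)) = Add(Mul(Mul(-854, Pow(I, 2)), J), Pow(1677, -1)) = Add(Mul(-854, J, Pow(I, 2)), Rational(1, 1677)) = Add(Rational(1, 1677), Mul(-854, J, Pow(I, 2))))
Pow(Add(-398849, Mul(-1, Function('W')(1651, Function('G')(Add(1, Mul(-1, -6)), 14)))), -1) = Pow(Add(-398849, Mul(-1, Add(Rational(1, 1677), Mul(-854, -12, Pow(1651, 2))))), -1) = Pow(Add(-398849, Mul(-1, Add(Rational(1, 1677), Mul(-854, -12, 2725801)))), -1) = Pow(Add(-398849, Mul(-1, Add(Rational(1, 1677), 27934008648))), -1) = Pow(Add(-398849, Mul(-1, Rational(46845332502697, 1677))), -1) = Pow(Add(-398849, Rational(-46845332502697, 1677)), -1) = Pow(Rational(-46846001372470, 1677), -1) = Rational(-1677, 46846001372470)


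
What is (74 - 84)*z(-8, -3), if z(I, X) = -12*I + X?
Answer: -930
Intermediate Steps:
z(I, X) = X - 12*I
(74 - 84)*z(-8, -3) = (74 - 84)*(-3 - 12*(-8)) = -10*(-3 + 96) = -10*93 = -930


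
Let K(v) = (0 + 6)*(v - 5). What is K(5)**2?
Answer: 0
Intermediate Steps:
K(v) = -30 + 6*v (K(v) = 6*(-5 + v) = -30 + 6*v)
K(5)**2 = (-30 + 6*5)**2 = (-30 + 30)**2 = 0**2 = 0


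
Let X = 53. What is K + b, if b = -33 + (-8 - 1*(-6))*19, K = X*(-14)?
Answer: -813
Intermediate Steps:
K = -742 (K = 53*(-14) = -742)
b = -71 (b = -33 + (-8 + 6)*19 = -33 - 2*19 = -33 - 38 = -71)
K + b = -742 - 71 = -813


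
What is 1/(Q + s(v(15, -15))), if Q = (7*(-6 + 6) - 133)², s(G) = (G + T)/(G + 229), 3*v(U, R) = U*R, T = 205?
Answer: 77/1362118 ≈ 5.6530e-5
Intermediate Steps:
v(U, R) = R*U/3 (v(U, R) = (U*R)/3 = (R*U)/3 = R*U/3)
s(G) = (205 + G)/(229 + G) (s(G) = (G + 205)/(G + 229) = (205 + G)/(229 + G))
Q = 17689 (Q = (7*0 - 133)² = (0 - 133)² = (-133)² = 17689)
1/(Q + s(v(15, -15))) = 1/(17689 + (205 + (⅓)*(-15)*15)/(229 + (⅓)*(-15)*15)) = 1/(17689 + (205 - 75)/(229 - 75)) = 1/(17689 + 130/154) = 1/(17689 + (1/154)*130) = 1/(17689 + 65/77) = 1/(1362118/77) = 77/1362118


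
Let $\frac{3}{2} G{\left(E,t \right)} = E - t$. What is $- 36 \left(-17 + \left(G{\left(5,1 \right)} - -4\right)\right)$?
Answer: $372$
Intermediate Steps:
$G{\left(E,t \right)} = - \frac{2 t}{3} + \frac{2 E}{3}$ ($G{\left(E,t \right)} = \frac{2 \left(E - t\right)}{3} = - \frac{2 t}{3} + \frac{2 E}{3}$)
$- 36 \left(-17 + \left(G{\left(5,1 \right)} - -4\right)\right) = - 36 \left(-17 + \left(\left(\left(- \frac{2}{3}\right) 1 + \frac{2}{3} \cdot 5\right) - -4\right)\right) = - 36 \left(-17 + \left(\left(- \frac{2}{3} + \frac{10}{3}\right) + 4\right)\right) = - 36 \left(-17 + \left(\frac{8}{3} + 4\right)\right) = - 36 \left(-17 + \frac{20}{3}\right) = \left(-36\right) \left(- \frac{31}{3}\right) = 372$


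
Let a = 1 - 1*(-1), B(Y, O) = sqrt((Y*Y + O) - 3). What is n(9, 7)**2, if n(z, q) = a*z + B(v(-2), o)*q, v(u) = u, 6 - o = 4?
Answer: 471 + 252*sqrt(3) ≈ 907.48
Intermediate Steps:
o = 2 (o = 6 - 1*4 = 6 - 4 = 2)
B(Y, O) = sqrt(-3 + O + Y**2) (B(Y, O) = sqrt((Y**2 + O) - 3) = sqrt((O + Y**2) - 3) = sqrt(-3 + O + Y**2))
a = 2 (a = 1 + 1 = 2)
n(z, q) = 2*z + q*sqrt(3) (n(z, q) = 2*z + sqrt(-3 + 2 + (-2)**2)*q = 2*z + sqrt(-3 + 2 + 4)*q = 2*z + sqrt(3)*q = 2*z + q*sqrt(3))
n(9, 7)**2 = (2*9 + 7*sqrt(3))**2 = (18 + 7*sqrt(3))**2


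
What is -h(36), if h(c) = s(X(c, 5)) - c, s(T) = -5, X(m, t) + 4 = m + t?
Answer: 41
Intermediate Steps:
X(m, t) = -4 + m + t (X(m, t) = -4 + (m + t) = -4 + m + t)
h(c) = -5 - c
-h(36) = -(-5 - 1*36) = -(-5 - 36) = -1*(-41) = 41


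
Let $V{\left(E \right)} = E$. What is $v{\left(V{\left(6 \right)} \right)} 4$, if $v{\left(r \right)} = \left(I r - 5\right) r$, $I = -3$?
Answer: $-552$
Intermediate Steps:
$v{\left(r \right)} = r \left(-5 - 3 r\right)$ ($v{\left(r \right)} = \left(- 3 r - 5\right) r = \left(-5 - 3 r\right) r = r \left(-5 - 3 r\right)$)
$v{\left(V{\left(6 \right)} \right)} 4 = \left(-1\right) 6 \left(5 + 3 \cdot 6\right) 4 = \left(-1\right) 6 \left(5 + 18\right) 4 = \left(-1\right) 6 \cdot 23 \cdot 4 = \left(-138\right) 4 = -552$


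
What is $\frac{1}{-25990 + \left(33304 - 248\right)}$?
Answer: $\frac{1}{7066} \approx 0.00014152$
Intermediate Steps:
$\frac{1}{-25990 + \left(33304 - 248\right)} = \frac{1}{-25990 + 33056} = \frac{1}{7066}$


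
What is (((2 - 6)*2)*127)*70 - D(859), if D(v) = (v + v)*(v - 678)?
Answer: -382078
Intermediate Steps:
D(v) = 2*v*(-678 + v) (D(v) = (2*v)*(-678 + v) = 2*v*(-678 + v))
(((2 - 6)*2)*127)*70 - D(859) = (((2 - 6)*2)*127)*70 - 2*859*(-678 + 859) = (-4*2*127)*70 - 2*859*181 = -8*127*70 - 1*310958 = -1016*70 - 310958 = -71120 - 310958 = -382078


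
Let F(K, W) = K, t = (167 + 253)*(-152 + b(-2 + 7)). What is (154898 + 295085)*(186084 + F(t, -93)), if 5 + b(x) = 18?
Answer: 57464629032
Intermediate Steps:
b(x) = 13 (b(x) = -5 + 18 = 13)
t = -58380 (t = (167 + 253)*(-152 + 13) = 420*(-139) = -58380)
(154898 + 295085)*(186084 + F(t, -93)) = (154898 + 295085)*(186084 - 58380) = 449983*127704 = 57464629032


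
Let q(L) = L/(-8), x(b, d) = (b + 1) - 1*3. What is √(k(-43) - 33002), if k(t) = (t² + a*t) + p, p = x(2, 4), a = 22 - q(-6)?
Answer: I*√128267/2 ≈ 179.07*I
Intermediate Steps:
x(b, d) = -2 + b (x(b, d) = (1 + b) - 3 = -2 + b)
q(L) = -L/8 (q(L) = L*(-⅛) = -L/8)
a = 85/4 (a = 22 - (-1)*(-6)/8 = 22 - 1*¾ = 22 - ¾ = 85/4 ≈ 21.250)
p = 0 (p = -2 + 2 = 0)
k(t) = t² + 85*t/4 (k(t) = (t² + 85*t/4) + 0 = t² + 85*t/4)
√(k(-43) - 33002) = √((¼)*(-43)*(85 + 4*(-43)) - 33002) = √((¼)*(-43)*(85 - 172) - 33002) = √((¼)*(-43)*(-87) - 33002) = √(3741/4 - 33002) = √(-128267/4) = I*√128267/2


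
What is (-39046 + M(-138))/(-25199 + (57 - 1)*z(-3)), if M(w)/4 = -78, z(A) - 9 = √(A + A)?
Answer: 971945810/609861841 + 2204048*I*√6/609861841 ≈ 1.5937 + 0.0088525*I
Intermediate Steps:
z(A) = 9 + √2*√A (z(A) = 9 + √(A + A) = 9 + √(2*A) = 9 + √2*√A)
M(w) = -312 (M(w) = 4*(-78) = -312)
(-39046 + M(-138))/(-25199 + (57 - 1)*z(-3)) = (-39046 - 312)/(-25199 + (57 - 1)*(9 + √2*√(-3))) = -39358/(-25199 + 56*(9 + √2*(I*√3))) = -39358/(-25199 + 56*(9 + I*√6)) = -39358/(-25199 + (504 + 56*I*√6)) = -39358/(-24695 + 56*I*√6)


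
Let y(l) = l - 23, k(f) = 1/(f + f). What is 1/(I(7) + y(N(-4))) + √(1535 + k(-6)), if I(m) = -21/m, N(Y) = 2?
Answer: -1/24 + √55257/6 ≈ 39.136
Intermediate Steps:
k(f) = 1/(2*f)
y(l) = -23 + l
1/(I(7) + y(N(-4))) + √(1535 + k(-6)) = 1/(-21/7 + (-23 + 2)) + √(1535 + (½)/(-6)) = 1/(-21*⅐ - 21) + √(1535 + (½)*(-⅙)) = 1/(-3 - 21) + √(1535 - 1/12) = 1/(-24) + √(18419/12) = -1/24 + √55257/6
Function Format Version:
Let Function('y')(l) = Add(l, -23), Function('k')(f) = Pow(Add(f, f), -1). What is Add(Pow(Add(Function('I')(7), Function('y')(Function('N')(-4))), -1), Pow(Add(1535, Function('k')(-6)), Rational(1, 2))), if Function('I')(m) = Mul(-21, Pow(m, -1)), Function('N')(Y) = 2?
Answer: Add(Rational(-1, 24), Mul(Rational(1, 6), Pow(55257, Rational(1, 2)))) ≈ 39.136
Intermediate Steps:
Function('k')(f) = Mul(Rational(1, 2), Pow(f, -1)) (Function('k')(f) = Pow(Mul(2, f), -1) = Mul(Rational(1, 2), Pow(f, -1)))
Function('y')(l) = Add(-23, l)
Add(Pow(Add(Function('I')(7), Function('y')(Function('N')(-4))), -1), Pow(Add(1535, Function('k')(-6)), Rational(1, 2))) = Add(Pow(Add(Mul(-21, Pow(7, -1)), Add(-23, 2)), -1), Pow(Add(1535, Mul(Rational(1, 2), Pow(-6, -1))), Rational(1, 2))) = Add(Pow(Add(Mul(-21, Rational(1, 7)), -21), -1), Pow(Add(1535, Mul(Rational(1, 2), Rational(-1, 6))), Rational(1, 2))) = Add(Pow(Add(-3, -21), -1), Pow(Add(1535, Rational(-1, 12)), Rational(1, 2))) = Add(Pow(-24, -1), Pow(Rational(18419, 12), Rational(1, 2))) = Add(Rational(-1, 24), Mul(Rational(1, 6), Pow(55257, Rational(1, 2))))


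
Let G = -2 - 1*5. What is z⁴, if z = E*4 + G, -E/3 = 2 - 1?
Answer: 130321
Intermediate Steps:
G = -7 (G = -2 - 5 = -7)
E = -3 (E = -3*(2 - 1) = -3*1 = -3)
z = -19 (z = -3*4 - 7 = -12 - 7 = -19)
z⁴ = (-19)⁴ = 130321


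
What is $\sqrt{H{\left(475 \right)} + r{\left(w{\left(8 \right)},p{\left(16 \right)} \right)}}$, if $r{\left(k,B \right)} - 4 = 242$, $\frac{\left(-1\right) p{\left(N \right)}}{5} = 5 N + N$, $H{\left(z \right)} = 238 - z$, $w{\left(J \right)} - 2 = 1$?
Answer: $3$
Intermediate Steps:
$w{\left(J \right)} = 3$ ($w{\left(J \right)} = 2 + 1 = 3$)
$p{\left(N \right)} = - 30 N$ ($p{\left(N \right)} = - 5 \left(5 N + N\right) = - 5 \cdot 6 N = - 30 N$)
$r{\left(k,B \right)} = 246$ ($r{\left(k,B \right)} = 4 + 242 = 246$)
$\sqrt{H{\left(475 \right)} + r{\left(w{\left(8 \right)},p{\left(16 \right)} \right)}} = \sqrt{\left(238 - 475\right) + 246} = \sqrt{-237 + 246} = \sqrt{9} = 3$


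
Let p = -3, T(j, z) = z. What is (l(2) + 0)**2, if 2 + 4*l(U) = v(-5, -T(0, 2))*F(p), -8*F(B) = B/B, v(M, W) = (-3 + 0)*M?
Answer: 961/1024 ≈ 0.93848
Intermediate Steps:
v(M, W) = -3*M
F(B) = -1/8 (F(B) = -B/(8*B) = -1/8*1 = -1/8)
l(U) = -31/32 (l(U) = -1/2 + (-3*(-5)*(-1/8))/4 = -1/2 + (15*(-1/8))/4 = -1/2 + (1/4)*(-15/8) = -1/2 - 15/32 = -31/32)
(l(2) + 0)**2 = (-31/32 + 0)**2 = (-31/32)**2 = 961/1024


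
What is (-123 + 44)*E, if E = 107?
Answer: -8453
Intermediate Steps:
(-123 + 44)*E = (-123 + 44)*107 = -79*107 = -8453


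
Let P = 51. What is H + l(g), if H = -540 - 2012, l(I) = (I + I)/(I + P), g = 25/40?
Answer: -1053966/413 ≈ -2552.0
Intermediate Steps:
g = 5/8 (g = 25*(1/40) = 5/8 ≈ 0.62500)
l(I) = 2*I/(51 + I) (l(I) = (I + I)/(I + 51) = (2*I)/(51 + I) = 2*I/(51 + I))
H = -2552
H + l(g) = -2552 + 2*(5/8)/(51 + 5/8) = -2552 + 2*(5/8)/(413/8) = -2552 + 2*(5/8)*(8/413) = -2552 + 10/413 = -1053966/413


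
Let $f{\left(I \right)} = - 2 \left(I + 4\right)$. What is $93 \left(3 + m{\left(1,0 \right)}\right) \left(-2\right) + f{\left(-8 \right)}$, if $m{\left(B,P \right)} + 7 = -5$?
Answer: $1682$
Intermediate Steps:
$m{\left(B,P \right)} = -12$ ($m{\left(B,P \right)} = -7 - 5 = -12$)
$f{\left(I \right)} = -8 - 2 I$ ($f{\left(I \right)} = - 2 \left(4 + I\right) = -8 - 2 I$)
$93 \left(3 + m{\left(1,0 \right)}\right) \left(-2\right) + f{\left(-8 \right)} = 93 \left(3 - 12\right) \left(-2\right) - -8 = 93 \left(\left(-9\right) \left(-2\right)\right) + \left(-8 + 16\right) = 93 \cdot 18 + 8 = 1674 + 8 = 1682$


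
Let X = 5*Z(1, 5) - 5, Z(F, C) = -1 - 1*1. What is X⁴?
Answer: 50625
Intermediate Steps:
Z(F, C) = -2 (Z(F, C) = -1 - 1 = -2)
X = -15 (X = 5*(-2) - 5 = -10 - 5 = -15)
X⁴ = (-15)⁴ = 50625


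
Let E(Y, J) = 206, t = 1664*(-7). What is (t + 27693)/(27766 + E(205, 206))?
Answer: 16045/27972 ≈ 0.57361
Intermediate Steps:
t = -11648
(t + 27693)/(27766 + E(205, 206)) = (-11648 + 27693)/(27766 + 206) = 16045/27972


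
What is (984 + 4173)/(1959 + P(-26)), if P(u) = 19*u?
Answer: 5157/1465 ≈ 3.5201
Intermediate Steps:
(984 + 4173)/(1959 + P(-26)) = (984 + 4173)/(1959 + 19*(-26)) = 5157/(1959 - 494) = 5157/1465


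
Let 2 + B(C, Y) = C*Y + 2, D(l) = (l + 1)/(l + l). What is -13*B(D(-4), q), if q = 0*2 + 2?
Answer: -39/4 ≈ -9.7500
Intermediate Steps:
q = 2 (q = 0 + 2 = 2)
D(l) = (1 + l)/(2*l) (D(l) = (1 + l)/((2*l)) = (1 + l)*(1/(2*l)) = (1 + l)/(2*l))
B(C, Y) = C*Y (B(C, Y) = -2 + (C*Y + 2) = -2 + (2 + C*Y) = C*Y)
-13*B(D(-4), q) = -13*(½)*(1 - 4)/(-4)*2 = -13*(½)*(-¼)*(-3)*2 = -39*2/8 = -13*¾ = -39/4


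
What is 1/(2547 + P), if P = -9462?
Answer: -1/6915 ≈ -0.00014461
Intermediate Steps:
1/(2547 + P) = 1/(2547 - 9462) = 1/(-6915) = -1/6915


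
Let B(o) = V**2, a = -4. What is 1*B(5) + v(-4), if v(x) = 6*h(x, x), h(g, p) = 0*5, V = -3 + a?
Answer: 49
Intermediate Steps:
V = -7 (V = -3 - 4 = -7)
h(g, p) = 0
v(x) = 0 (v(x) = 6*0 = 0)
B(o) = 49 (B(o) = (-7)**2 = 49)
1*B(5) + v(-4) = 1*49 + 0 = 49 + 0 = 49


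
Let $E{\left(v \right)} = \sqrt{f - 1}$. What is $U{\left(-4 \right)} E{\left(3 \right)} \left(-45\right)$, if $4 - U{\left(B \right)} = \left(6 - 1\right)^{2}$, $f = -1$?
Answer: $945 i \sqrt{2} \approx 1336.4 i$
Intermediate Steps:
$E{\left(v \right)} = i \sqrt{2}$ ($E{\left(v \right)} = \sqrt{-1 - 1} = \sqrt{-2} = i \sqrt{2}$)
$U{\left(B \right)} = -21$ ($U{\left(B \right)} = 4 - \left(6 - 1\right)^{2} = 4 - 5^{2} = 4 - 25 = -21$)
$U{\left(-4 \right)} E{\left(3 \right)} \left(-45\right) = - 21 i \sqrt{2} \left(-45\right) = 945 i \sqrt{2}$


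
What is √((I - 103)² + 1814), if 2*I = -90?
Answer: √23718 ≈ 154.01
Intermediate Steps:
I = -45 (I = (½)*(-90) = -45)
√((I - 103)² + 1814) = √((-45 - 103)² + 1814) = √((-148)² + 1814) = √(21904 + 1814) = √23718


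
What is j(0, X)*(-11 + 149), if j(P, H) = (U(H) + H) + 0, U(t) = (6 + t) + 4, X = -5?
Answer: 0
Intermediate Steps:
U(t) = 10 + t
j(P, H) = 10 + 2*H (j(P, H) = ((10 + H) + H) + 0 = (10 + 2*H) + 0 = 10 + 2*H)
j(0, X)*(-11 + 149) = (10 + 2*(-5))*(-11 + 149) = (10 - 10)*138 = 0*138 = 0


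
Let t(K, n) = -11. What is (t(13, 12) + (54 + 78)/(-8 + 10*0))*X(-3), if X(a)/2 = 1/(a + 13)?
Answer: -11/2 ≈ -5.5000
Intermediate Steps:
X(a) = 2/(13 + a) (X(a) = 2/(a + 13) = 2/(13 + a))
(t(13, 12) + (54 + 78)/(-8 + 10*0))*X(-3) = (-11 + (54 + 78)/(-8 + 10*0))*(2/(13 - 3)) = (-11 + 132/(-8 + 0))*(2/10) = (-11 + 132/(-8))*(2*(1/10)) = (-11 + 132*(-1/8))*(1/5) = (-11 - 33/2)*(1/5) = -55/2*1/5 = -11/2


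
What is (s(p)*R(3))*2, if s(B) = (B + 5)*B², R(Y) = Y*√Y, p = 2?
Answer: 168*√3 ≈ 290.98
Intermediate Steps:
R(Y) = Y^(3/2)
s(B) = B²*(5 + B) (s(B) = (5 + B)*B² = B²*(5 + B))
(s(p)*R(3))*2 = ((2²*(5 + 2))*3^(3/2))*2 = ((4*7)*(3*√3))*2 = (28*(3*√3))*2 = (84*√3)*2 = 168*√3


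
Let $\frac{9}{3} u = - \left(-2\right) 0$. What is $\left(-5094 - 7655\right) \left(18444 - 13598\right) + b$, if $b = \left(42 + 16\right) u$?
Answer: $-61781654$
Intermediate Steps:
$u = 0$ ($u = \frac{\left(-1\right) \left(\left(-2\right) 0\right)}{3} = \frac{\left(-1\right) 0}{3} = \frac{1}{3} \cdot 0 = 0$)
$b = 0$ ($b = \left(42 + 16\right) 0 = 58 \cdot 0 = 0$)
$\left(-5094 - 7655\right) \left(18444 - 13598\right) + b = \left(-5094 - 7655\right) \left(18444 - 13598\right) + 0 = \left(-12749\right) 4846 + 0 = -61781654 + 0 = -61781654$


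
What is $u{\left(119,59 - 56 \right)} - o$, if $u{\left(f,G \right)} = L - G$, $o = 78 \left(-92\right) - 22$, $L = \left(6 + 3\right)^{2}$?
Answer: $7276$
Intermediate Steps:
$L = 81$ ($L = 9^{2} = 81$)
$o = -7198$ ($o = -7176 - 22 = -7198$)
$u{\left(f,G \right)} = 81 - G$
$u{\left(119,59 - 56 \right)} - o = \left(81 - \left(59 - 56\right)\right) - -7198 = \left(81 - \left(59 - 56\right)\right) + 7198 = \left(81 - 3\right) + 7198 = 78 + 7198 = 7276$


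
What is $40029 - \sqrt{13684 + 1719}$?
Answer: $40029 - \sqrt{15403} \approx 39905.0$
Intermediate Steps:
$40029 - \sqrt{13684 + 1719} = 40029 - \sqrt{15403}$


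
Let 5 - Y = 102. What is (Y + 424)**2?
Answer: 106929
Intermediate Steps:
Y = -97 (Y = 5 - 1*102 = 5 - 102 = -97)
(Y + 424)**2 = (-97 + 424)**2 = 327**2 = 106929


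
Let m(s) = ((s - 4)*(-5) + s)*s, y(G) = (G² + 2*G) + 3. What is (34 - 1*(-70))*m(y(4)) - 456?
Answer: -247560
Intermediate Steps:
y(G) = 3 + G² + 2*G
m(s) = s*(20 - 4*s) (m(s) = ((-4 + s)*(-5) + s)*s = ((20 - 5*s) + s)*s = (20 - 4*s)*s = s*(20 - 4*s))
(34 - 1*(-70))*m(y(4)) - 456 = (34 - 1*(-70))*(4*(3 + 4² + 2*4)*(5 - (3 + 4² + 2*4))) - 456 = (34 + 70)*(4*(3 + 16 + 8)*(5 - (3 + 16 + 8))) - 456 = 104*(4*27*(5 - 1*27)) - 456 = 104*(4*27*(5 - 27)) - 456 = 104*(4*27*(-22)) - 456 = 104*(-2376) - 456 = -247104 - 456 = -247560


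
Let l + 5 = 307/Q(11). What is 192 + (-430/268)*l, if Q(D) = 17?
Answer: 194823/1139 ≈ 171.05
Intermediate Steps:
l = 222/17 (l = -5 + 307/17 = 222/17 ≈ 13.059)
192 + (-430/268)*l = 192 - 430/268*(222/17) = 192 - 430*1/268*(222/17) = 192 - 215/134*222/17 = 192 - 23865/1139 = 194823/1139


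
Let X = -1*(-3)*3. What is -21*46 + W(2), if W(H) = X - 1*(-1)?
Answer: -956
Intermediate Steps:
X = 9 (X = 3*3 = 9)
W(H) = 10 (W(H) = 9 - 1*(-1) = 9 + 1 = 10)
-21*46 + W(2) = -21*46 + 10 = -966 + 10 = -956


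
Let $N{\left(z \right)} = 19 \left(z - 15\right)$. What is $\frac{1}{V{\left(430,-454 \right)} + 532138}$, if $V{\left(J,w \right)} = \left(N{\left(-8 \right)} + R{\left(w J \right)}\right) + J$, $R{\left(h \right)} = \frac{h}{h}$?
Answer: $\frac{1}{532132} \approx 1.8792 \cdot 10^{-6}$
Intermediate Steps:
$N{\left(z \right)} = -285 + 19 z$ ($N{\left(z \right)} = 19 \left(-15 + z\right) = -285 + 19 z$)
$R{\left(h \right)} = 1$
$V{\left(J,w \right)} = -436 + J$ ($V{\left(J,w \right)} = \left(\left(-285 + 19 \left(-8\right)\right) + 1\right) + J = \left(\left(-285 - 152\right) + 1\right) + J = \left(-437 + 1\right) + J = -436 + J$)
$\frac{1}{V{\left(430,-454 \right)} + 532138} = \frac{1}{\left(-436 + 430\right) + 532138} = \frac{1}{-6 + 532138} = \frac{1}{532132}$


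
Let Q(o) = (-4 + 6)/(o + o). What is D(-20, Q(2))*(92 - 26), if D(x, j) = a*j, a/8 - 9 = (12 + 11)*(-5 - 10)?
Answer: -88704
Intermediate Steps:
Q(o) = 1/o (Q(o) = 2/((2*o)) = 2*(1/(2*o)) = 1/o)
a = -2688 (a = 72 + 8*((12 + 11)*(-5 - 10)) = 72 + 8*(23*(-15)) = 72 + 8*(-345) = 72 - 2760 = -2688)
D(x, j) = -2688*j
D(-20, Q(2))*(92 - 26) = (-2688/2)*(92 - 26) = -2688*½*66 = -1344*66 = -88704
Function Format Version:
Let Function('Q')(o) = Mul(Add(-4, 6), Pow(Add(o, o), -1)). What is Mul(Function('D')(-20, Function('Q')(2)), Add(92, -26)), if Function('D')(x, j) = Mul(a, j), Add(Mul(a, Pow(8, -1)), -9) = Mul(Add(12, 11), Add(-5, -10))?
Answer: -88704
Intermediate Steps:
Function('Q')(o) = Pow(o, -1) (Function('Q')(o) = Mul(2, Pow(Mul(2, o), -1)) = Mul(2, Mul(Rational(1, 2), Pow(o, -1))) = Pow(o, -1))
a = -2688 (a = Add(72, Mul(8, Mul(Add(12, 11), Add(-5, -10)))) = Add(72, Mul(8, Mul(23, -15))) = Add(72, Mul(8, -345)) = Add(72, -2760) = -2688)
Function('D')(x, j) = Mul(-2688, j)
Mul(Function('D')(-20, Function('Q')(2)), Add(92, -26)) = Mul(Mul(-2688, Pow(2, -1)), Add(92, -26)) = Mul(Mul(-2688, Rational(1, 2)), 66) = Mul(-1344, 66) = -88704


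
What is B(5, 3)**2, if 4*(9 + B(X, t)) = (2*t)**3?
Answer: 2025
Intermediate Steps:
B(X, t) = -9 + 2*t**3 (B(X, t) = -9 + (2*t)**3/4 = -9 + (8*t**3)/4 = -9 + 2*t**3)
B(5, 3)**2 = (-9 + 2*3**3)**2 = (-9 + 2*27)**2 = (-9 + 54)**2 = 45**2 = 2025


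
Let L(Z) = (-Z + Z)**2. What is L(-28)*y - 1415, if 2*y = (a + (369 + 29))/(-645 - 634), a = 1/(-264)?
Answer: -1415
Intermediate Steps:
a = -1/264 ≈ -0.0037879
y = -105071/675312 (y = ((-1/264 + (369 + 29))/(-645 - 634))/2 = ((-1/264 + 398)/(-1279))/2 = ((105071/264)*(-1/1279))/2 = (1/2)*(-105071/337656) = -105071/675312 ≈ -0.15559)
L(Z) = 0 (L(Z) = 0**2 = 0)
L(-28)*y - 1415 = 0*(-105071/675312) - 1415 = 0 - 1415 = -1415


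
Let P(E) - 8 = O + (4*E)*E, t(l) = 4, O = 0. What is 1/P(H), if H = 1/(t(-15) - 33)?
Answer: 841/6732 ≈ 0.12493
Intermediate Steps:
H = -1/29 (H = 1/(4 - 33) = 1/(-29) = -1/29 ≈ -0.034483)
P(E) = 8 + 4*E² (P(E) = 8 + (0 + (4*E)*E) = 8 + (0 + 4*E²) = 8 + 4*E²)
1/P(H) = 1/(8 + 4*(-1/29)²) = 1/(8 + 4*(1/841)) = 1/(8 + 4/841) = 1/(6732/841) = 841/6732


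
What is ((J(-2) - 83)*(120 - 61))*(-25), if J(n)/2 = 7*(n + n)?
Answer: 205025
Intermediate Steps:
J(n) = 28*n (J(n) = 2*(7*(n + n)) = 2*(7*(2*n)) = 2*(14*n) = 28*n)
((J(-2) - 83)*(120 - 61))*(-25) = ((28*(-2) - 83)*(120 - 61))*(-25) = ((-56 - 83)*59)*(-25) = -139*59*(-25) = -8201*(-25) = 205025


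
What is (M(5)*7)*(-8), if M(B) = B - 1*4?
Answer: -56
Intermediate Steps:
M(B) = -4 + B (M(B) = B - 4 = -4 + B)
(M(5)*7)*(-8) = ((-4 + 5)*7)*(-8) = (1*7)*(-8) = 7*(-8) = -56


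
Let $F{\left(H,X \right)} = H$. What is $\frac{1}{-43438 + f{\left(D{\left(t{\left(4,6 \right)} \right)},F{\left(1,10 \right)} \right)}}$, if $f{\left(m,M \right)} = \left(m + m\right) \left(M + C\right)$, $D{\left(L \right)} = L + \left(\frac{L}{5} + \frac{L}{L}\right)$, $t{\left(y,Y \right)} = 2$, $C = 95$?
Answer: $- \frac{5}{213926} \approx -2.3373 \cdot 10^{-5}$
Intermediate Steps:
$D{\left(L \right)} = 1 + \frac{6 L}{5}$ ($D{\left(L \right)} = L + \left(L \frac{1}{5} + 1\right) = L + \left(\frac{L}{5} + 1\right) = L + \left(1 + \frac{L}{5}\right) = 1 + \frac{6 L}{5}$)
$f{\left(m,M \right)} = 2 m \left(95 + M\right)$ ($f{\left(m,M \right)} = \left(m + m\right) \left(M + 95\right) = 2 m \left(95 + M\right)$)
$\frac{1}{-43438 + f{\left(D{\left(t{\left(4,6 \right)} \right)},F{\left(1,10 \right)} \right)}} = \frac{1}{-43438 + 2 \left(1 + \frac{6}{5} \cdot 2\right) \left(95 + 1\right)} = \frac{1}{-43438 + 2 \left(1 + \frac{12}{5}\right) 96} = \frac{1}{-43438 + 2 \cdot \frac{17}{5} \cdot 96} = \frac{1}{-43438 + \frac{3264}{5}} = \frac{1}{- \frac{213926}{5}} = - \frac{5}{213926}$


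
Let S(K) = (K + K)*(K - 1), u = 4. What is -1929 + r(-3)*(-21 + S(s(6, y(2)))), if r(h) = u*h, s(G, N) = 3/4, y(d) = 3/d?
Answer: -3345/2 ≈ -1672.5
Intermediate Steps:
s(G, N) = 3/4 (s(G, N) = 3*(1/4) = 3/4)
S(K) = 2*K*(-1 + K) (S(K) = (2*K)*(-1 + K) = 2*K*(-1 + K))
r(h) = 4*h
-1929 + r(-3)*(-21 + S(s(6, y(2)))) = -1929 + (4*(-3))*(-21 + 2*(3/4)*(-1 + 3/4)) = -1929 - 12*(-21 + 2*(3/4)*(-1/4)) = -1929 - 12*(-21 - 3/8) = -1929 - 12*(-171/8) = -1929 + 513/2 = -3345/2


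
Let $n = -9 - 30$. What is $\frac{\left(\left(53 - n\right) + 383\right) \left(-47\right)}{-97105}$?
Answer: $\frac{4465}{19421} \approx 0.22991$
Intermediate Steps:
$n = -39$ ($n = -9 - 30 = -39$)
$\frac{\left(\left(53 - n\right) + 383\right) \left(-47\right)}{-97105} = \frac{\left(\left(53 - -39\right) + 383\right) \left(-47\right)}{-97105} = \left(\left(53 + 39\right) + 383\right) \left(-47\right) \left(- \frac{1}{97105}\right) = \left(92 + 383\right) \left(-47\right) \left(- \frac{1}{97105}\right) = 475 \left(-47\right) \left(- \frac{1}{97105}\right) = \left(-22325\right) \left(- \frac{1}{97105}\right) = \frac{4465}{19421}$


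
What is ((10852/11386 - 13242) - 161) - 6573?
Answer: -113717942/5693 ≈ -19975.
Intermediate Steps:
((10852/11386 - 13242) - 161) - 6573 = ((10852*(1/11386) - 13242) - 161) - 6573 = ((5426/5693 - 13242) - 161) - 6573 = (-75381280/5693 - 161) - 6573 = -76297853/5693 - 6573 = -113717942/5693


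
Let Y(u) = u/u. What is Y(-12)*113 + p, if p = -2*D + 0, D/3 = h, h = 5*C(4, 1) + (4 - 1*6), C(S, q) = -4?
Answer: 245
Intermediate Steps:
Y(u) = 1
h = -22 (h = 5*(-4) + (4 - 1*6) = -20 + (4 - 6) = -20 - 2 = -22)
D = -66 (D = 3*(-22) = -66)
p = 132 (p = -2*(-66) + 0 = 132 + 0 = 132)
Y(-12)*113 + p = 1*113 + 132 = 113 + 132 = 245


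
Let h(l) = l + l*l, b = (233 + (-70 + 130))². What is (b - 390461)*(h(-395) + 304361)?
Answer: -140118778492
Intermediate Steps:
b = 85849 (b = (233 + 60)² = 293² = 85849)
h(l) = l + l²
(b - 390461)*(h(-395) + 304361) = (85849 - 390461)*(-395*(1 - 395) + 304361) = -304612*(-395*(-394) + 304361) = -304612*(155630 + 304361) = -304612*459991 = -140118778492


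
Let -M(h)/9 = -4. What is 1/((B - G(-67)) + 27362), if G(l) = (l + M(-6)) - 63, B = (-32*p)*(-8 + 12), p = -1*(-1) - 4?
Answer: 1/27840 ≈ 3.5920e-5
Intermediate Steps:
M(h) = 36 (M(h) = -9*(-4) = 36)
p = -3 (p = 1 - 4 = -3)
B = 384 (B = (-32*(-3))*(-8 + 12) = 96*4 = 384)
G(l) = -27 + l (G(l) = (l + 36) - 63 = (36 + l) - 63 = -27 + l)
1/((B - G(-67)) + 27362) = 1/((384 - (-27 - 67)) + 27362) = 1/((384 - 1*(-94)) + 27362) = 1/((384 + 94) + 27362) = 1/(478 + 27362) = 1/27840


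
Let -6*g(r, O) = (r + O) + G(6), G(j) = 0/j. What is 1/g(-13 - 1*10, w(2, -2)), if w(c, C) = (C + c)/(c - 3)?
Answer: 6/23 ≈ 0.26087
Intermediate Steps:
G(j) = 0
w(c, C) = (C + c)/(-3 + c)
g(r, O) = -O/6 - r/6 (g(r, O) = -((r + O) + 0)/6 = -((O + r) + 0)/6 = -(O + r)/6 = -O/6 - r/6)
1/g(-13 - 1*10, w(2, -2)) = 1/(-(-2 + 2)/(6*(-3 + 2)) - (-13 - 1*10)/6) = 1/(-0/(6*(-1)) - (-13 - 10)/6) = 1/(-(-1)*0/6 - ⅙*(-23)) = 1/(-⅙*0 + 23/6) = 1/(0 + 23/6) = 1/(23/6) = 6/23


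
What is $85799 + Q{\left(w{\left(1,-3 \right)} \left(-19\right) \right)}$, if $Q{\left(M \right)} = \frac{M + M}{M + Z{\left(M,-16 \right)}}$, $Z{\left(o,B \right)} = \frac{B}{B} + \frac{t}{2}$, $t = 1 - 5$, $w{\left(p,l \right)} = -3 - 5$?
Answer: $\frac{12955953}{151} \approx 85801.0$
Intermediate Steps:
$w{\left(p,l \right)} = -8$
$t = -4$
$Z{\left(o,B \right)} = -1$ ($Z{\left(o,B \right)} = \frac{B}{B} - \frac{4}{2} = 1 - 2 = -1$)
$Q{\left(M \right)} = \frac{2 M}{-1 + M}$ ($Q{\left(M \right)} = \frac{M + M}{M - 1} = \frac{2 M}{-1 + M}$)
$85799 + Q{\left(w{\left(1,-3 \right)} \left(-19\right) \right)} = 85799 + \frac{2 \left(\left(-8\right) \left(-19\right)\right)}{-1 - -152} = 85799 + 2 \cdot 152 \frac{1}{-1 + 152} = 85799 + 2 \cdot 152 \cdot \frac{1}{151} = 85799 + \frac{304}{151} = \frac{12955953}{151}$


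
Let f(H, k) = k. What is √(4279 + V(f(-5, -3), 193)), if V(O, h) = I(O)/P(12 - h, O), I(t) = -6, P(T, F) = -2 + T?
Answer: √15922281/61 ≈ 65.414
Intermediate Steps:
V(O, h) = -6/(10 - h) (V(O, h) = -6/(-2 + (12 - h)) = -6/(10 - h))
√(4279 + V(f(-5, -3), 193)) = √(4279 + 6/(-10 + 193)) = √(4279 + 6/183) = √(4279 + 6*(1/183)) = √(4279 + 2/61) = √(261021/61) = √15922281/61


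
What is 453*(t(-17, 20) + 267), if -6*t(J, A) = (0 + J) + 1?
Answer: 122159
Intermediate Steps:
t(J, A) = -⅙ - J/6 (t(J, A) = -((0 + J) + 1)/6 = -(J + 1)/6 = -(1 + J)/6 = -⅙ - J/6)
453*(t(-17, 20) + 267) = 453*((-⅙ - ⅙*(-17)) + 267) = 453*((-⅙ + 17/6) + 267) = 453*(8/3 + 267) = 453*(809/3) = 122159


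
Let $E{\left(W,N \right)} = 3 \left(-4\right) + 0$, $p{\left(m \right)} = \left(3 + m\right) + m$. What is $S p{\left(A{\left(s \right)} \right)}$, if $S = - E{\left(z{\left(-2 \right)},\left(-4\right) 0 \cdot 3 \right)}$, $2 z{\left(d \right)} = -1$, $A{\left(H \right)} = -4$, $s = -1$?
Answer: $-60$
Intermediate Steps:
$p{\left(m \right)} = 3 + 2 m$
$z{\left(d \right)} = - \frac{1}{2}$ ($z{\left(d \right)} = \frac{1}{2} \left(-1\right) = - \frac{1}{2}$)
$E{\left(W,N \right)} = -12$ ($E{\left(W,N \right)} = -12 + 0 = -12$)
$S = 12$ ($S = \left(-1\right) \left(-12\right) = 12$)
$S p{\left(A{\left(s \right)} \right)} = 12 \left(3 + 2 \left(-4\right)\right) = 12 \left(3 - 8\right) = 12 \left(-5\right) = -60$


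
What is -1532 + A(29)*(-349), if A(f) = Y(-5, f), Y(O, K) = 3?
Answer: -2579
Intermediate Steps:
A(f) = 3
-1532 + A(29)*(-349) = -1532 + 3*(-349) = -1532 - 1047 = -2579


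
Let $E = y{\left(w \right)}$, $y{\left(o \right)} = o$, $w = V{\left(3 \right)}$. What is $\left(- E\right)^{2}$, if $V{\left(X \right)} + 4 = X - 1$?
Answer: $4$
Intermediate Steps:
$V{\left(X \right)} = -5 + X$ ($V{\left(X \right)} = -4 + \left(X - 1\right) = -4 + \left(-1 + X\right) = -5 + X$)
$w = -2$ ($w = -5 + 3 = -2$)
$E = -2$
$\left(- E\right)^{2} = \left(\left(-1\right) \left(-2\right)\right)^{2} = 2^{2} = 4$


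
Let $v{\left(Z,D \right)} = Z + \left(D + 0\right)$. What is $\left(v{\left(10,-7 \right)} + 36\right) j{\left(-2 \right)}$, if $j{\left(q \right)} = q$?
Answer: $-78$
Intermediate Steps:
$v{\left(Z,D \right)} = D + Z$ ($v{\left(Z,D \right)} = Z + D = D + Z$)
$\left(v{\left(10,-7 \right)} + 36\right) j{\left(-2 \right)} = \left(\left(-7 + 10\right) + 36\right) \left(-2\right) = \left(3 + 36\right) \left(-2\right) = 39 \left(-2\right) = -78$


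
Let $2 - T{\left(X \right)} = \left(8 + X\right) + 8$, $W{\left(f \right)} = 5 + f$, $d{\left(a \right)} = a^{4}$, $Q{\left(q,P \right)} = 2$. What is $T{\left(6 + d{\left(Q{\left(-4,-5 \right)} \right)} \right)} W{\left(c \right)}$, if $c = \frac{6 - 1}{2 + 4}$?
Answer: $-210$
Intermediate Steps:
$c = \frac{5}{6} \approx 0.83333$
$T{\left(X \right)} = -14 - X$ ($T{\left(X \right)} = 2 - \left(\left(8 + X\right) + 8\right) = 2 - \left(16 + X\right) = -14 - X$)
$T{\left(6 + d{\left(Q{\left(-4,-5 \right)} \right)} \right)} W{\left(c \right)} = \left(-14 - \left(6 + 2^{4}\right)\right) \left(5 + \frac{5}{6}\right) = \left(-14 - \left(6 + 16\right)\right) \frac{35}{6} = \left(-14 - 22\right) \frac{35}{6} = \left(-36\right) \frac{35}{6} = -210$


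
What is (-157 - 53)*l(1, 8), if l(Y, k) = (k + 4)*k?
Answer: -20160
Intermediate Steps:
l(Y, k) = k*(4 + k) (l(Y, k) = (4 + k)*k = k*(4 + k))
(-157 - 53)*l(1, 8) = (-157 - 53)*(8*(4 + 8)) = -1680*12 = -210*96 = -20160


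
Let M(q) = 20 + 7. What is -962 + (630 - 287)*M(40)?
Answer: 8299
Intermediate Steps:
M(q) = 27
-962 + (630 - 287)*M(40) = -962 + (630 - 287)*27 = -962 + 343*27 = -962 + 9261 = 8299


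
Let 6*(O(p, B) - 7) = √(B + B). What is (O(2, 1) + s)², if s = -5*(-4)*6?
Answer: (762 + √2)²/36 ≈ 16189.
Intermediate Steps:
s = 120 (s = 20*6 = 120)
O(p, B) = 7 + √2*√B/6 (O(p, B) = 7 + √(B + B)/6 = 7 + √(2*B)/6 = 7 + (√2*√B)/6 = 7 + √2*√B/6)
(O(2, 1) + s)² = ((7 + √2*√1/6) + 120)² = ((7 + (⅙)*√2*1) + 120)² = ((7 + √2/6) + 120)² = (127 + √2/6)²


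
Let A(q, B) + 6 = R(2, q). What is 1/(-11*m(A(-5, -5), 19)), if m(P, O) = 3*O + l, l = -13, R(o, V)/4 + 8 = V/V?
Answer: -1/484 ≈ -0.0020661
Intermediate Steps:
R(o, V) = -28 (R(o, V) = -32 + 4*(V/V) = -32 + 4*1 = -32 + 4 = -28)
A(q, B) = -34 (A(q, B) = -6 - 28 = -34)
m(P, O) = -13 + 3*O (m(P, O) = 3*O - 13 = -13 + 3*O)
1/(-11*m(A(-5, -5), 19)) = 1/(-11*(-13 + 3*19)) = 1/(-11*(-13 + 57)) = 1/(-11*44) = 1/(-484) = -1/484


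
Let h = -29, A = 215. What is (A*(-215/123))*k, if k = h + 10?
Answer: 878275/123 ≈ 7140.4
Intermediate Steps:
k = -19 (k = -29 + 10 = -19)
(A*(-215/123))*k = (215*(-215/123))*(-19) = -46225/123*(-19) = 878275/123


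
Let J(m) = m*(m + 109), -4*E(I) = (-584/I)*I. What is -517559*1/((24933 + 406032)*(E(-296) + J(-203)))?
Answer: -517559/8286595020 ≈ -6.2457e-5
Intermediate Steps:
E(I) = 146 (E(I) = -(-584/I)*I/4 = -¼*(-584) = 146)
J(m) = m*(109 + m)
-517559*1/((24933 + 406032)*(E(-296) + J(-203))) = -517559*1/((146 - 203*(109 - 203))*(24933 + 406032)) = -517559*1/(430965*(146 - 203*(-94))) = -517559*1/(430965*(146 + 19082)) = -517559/(19228*430965) = -517559/8286595020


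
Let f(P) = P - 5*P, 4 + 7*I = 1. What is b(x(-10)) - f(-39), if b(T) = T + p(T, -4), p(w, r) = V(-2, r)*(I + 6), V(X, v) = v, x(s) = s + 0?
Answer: -1318/7 ≈ -188.29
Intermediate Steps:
x(s) = s
I = -3/7 (I = -4/7 + (⅐)*1 = -4/7 + ⅐ = -3/7 ≈ -0.42857)
f(P) = -4*P
p(w, r) = 39*r/7 (p(w, r) = r*(-3/7 + 6) = r*(39/7) = 39*r/7)
b(T) = -156/7 + T (b(T) = T + (39/7)*(-4) = T - 156/7 = -156/7 + T)
b(x(-10)) - f(-39) = (-156/7 - 10) - (-4)*(-39) = -226/7 - 1*156 = -226/7 - 156 = -1318/7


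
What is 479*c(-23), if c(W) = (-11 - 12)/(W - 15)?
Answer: 11017/38 ≈ 289.92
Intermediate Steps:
c(W) = -23/(-15 + W)
479*c(-23) = 479*(-23/(-15 - 23)) = 479*(-23/(-38)) = 479*(-23*(-1/38)) = 479*(23/38) = 11017/38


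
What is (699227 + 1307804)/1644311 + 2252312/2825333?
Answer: 9374032313355/4645726130563 ≈ 2.0178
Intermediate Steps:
(699227 + 1307804)/1644311 + 2252312/2825333 = 2007031*(1/1644311) + 2252312*(1/2825333) = 2007031/1644311 + 2252312/2825333 = 9374032313355/4645726130563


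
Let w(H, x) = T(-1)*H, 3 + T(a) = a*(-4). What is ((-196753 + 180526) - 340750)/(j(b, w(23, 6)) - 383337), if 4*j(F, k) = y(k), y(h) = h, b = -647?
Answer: 1427908/1533325 ≈ 0.93125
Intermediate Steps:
T(a) = -3 - 4*a (T(a) = -3 + a*(-4) = -3 - 4*a)
w(H, x) = H (w(H, x) = (-3 - 4*(-1))*H = (-3 + 4)*H = 1*H = H)
j(F, k) = k/4
((-196753 + 180526) - 340750)/(j(b, w(23, 6)) - 383337) = ((-196753 + 180526) - 340750)/((¼)*23 - 383337) = (-16227 - 340750)/(23/4 - 383337) = -356977/(-1533325/4) = -356977*(-4/1533325) = 1427908/1533325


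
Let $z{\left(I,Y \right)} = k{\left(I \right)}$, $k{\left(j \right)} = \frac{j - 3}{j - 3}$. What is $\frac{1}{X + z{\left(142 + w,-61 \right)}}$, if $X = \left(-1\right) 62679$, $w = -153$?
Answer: $- \frac{1}{62678} \approx -1.5955 \cdot 10^{-5}$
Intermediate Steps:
$X = -62679$
$k{\left(j \right)} = 1$ ($k{\left(j \right)} = \frac{-3 + j}{-3 + j} = 1$)
$z{\left(I,Y \right)} = 1$
$\frac{1}{X + z{\left(142 + w,-61 \right)}} = \frac{1}{-62679 + 1} = \frac{1}{-62678} = - \frac{1}{62678}$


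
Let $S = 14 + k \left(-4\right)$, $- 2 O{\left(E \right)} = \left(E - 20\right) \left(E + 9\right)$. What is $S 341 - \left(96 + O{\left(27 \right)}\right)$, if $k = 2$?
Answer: $2076$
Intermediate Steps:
$O{\left(E \right)} = - \frac{\left(-20 + E\right) \left(9 + E\right)}{2}$ ($O{\left(E \right)} = - \frac{\left(E - 20\right) \left(E + 9\right)}{2} = - \frac{\left(-20 + E\right) \left(9 + E\right)}{2}$)
$S = 6$ ($S = 14 + 2 \left(-4\right) = 14 - 8 = 6$)
$S 341 - \left(96 + O{\left(27 \right)}\right) = 6 \cdot 341 - \left(186 - \frac{729}{2} + \frac{297}{2}\right) = 2046 - \left(\frac{669}{2} - \frac{729}{2}\right) = 2046 - -30 = 2046 + \left(-96 + 126\right) = 2046 + 30 = 2076$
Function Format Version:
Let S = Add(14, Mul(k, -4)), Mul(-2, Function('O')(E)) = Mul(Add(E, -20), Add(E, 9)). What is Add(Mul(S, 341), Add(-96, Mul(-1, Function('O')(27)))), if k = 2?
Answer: 2076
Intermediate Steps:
Function('O')(E) = Mul(Rational(-1, 2), Add(-20, E), Add(9, E)) (Function('O')(E) = Mul(Rational(-1, 2), Mul(Add(E, -20), Add(E, 9))) = Mul(Rational(-1, 2), Mul(Add(-20, E), Add(9, E))) = Mul(Rational(-1, 2), Add(-20, E), Add(9, E)))
S = 6 (S = Add(14, Mul(2, -4)) = Add(14, -8) = 6)
Add(Mul(S, 341), Add(-96, Mul(-1, Function('O')(27)))) = Add(Mul(6, 341), Add(-96, Mul(-1, Add(90, Mul(Rational(-1, 2), Pow(27, 2)), Mul(Rational(11, 2), 27))))) = Add(2046, Add(-96, Mul(-1, Add(90, Mul(Rational(-1, 2), 729), Rational(297, 2))))) = Add(2046, Add(-96, Mul(-1, Add(90, Rational(-729, 2), Rational(297, 2))))) = Add(2046, Add(-96, Mul(-1, -126))) = Add(2046, Add(-96, 126)) = Add(2046, 30) = 2076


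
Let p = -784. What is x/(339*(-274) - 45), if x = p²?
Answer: -614656/92931 ≈ -6.6141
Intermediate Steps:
x = 614656 (x = (-784)² = 614656)
x/(339*(-274) - 45) = 614656/(339*(-274) - 45) = 614656/(-92886 - 45) = 614656/(-92931) = 614656*(-1/92931) = -614656/92931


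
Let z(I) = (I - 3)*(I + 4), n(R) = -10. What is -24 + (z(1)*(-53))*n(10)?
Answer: -5324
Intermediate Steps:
z(I) = (-3 + I)*(4 + I)
-24 + (z(1)*(-53))*n(10) = -24 + ((-12 + 1 + 1²)*(-53))*(-10) = -24 + ((-12 + 1 + 1)*(-53))*(-10) = -24 - 10*(-53)*(-10) = -24 + 530*(-10) = -24 - 5300 = -5324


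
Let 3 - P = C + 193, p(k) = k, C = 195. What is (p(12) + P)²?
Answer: 139129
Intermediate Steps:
P = -385 (P = 3 - (195 + 193) = 3 - 1*388 = 3 - 388 = -385)
(p(12) + P)² = (12 - 385)² = (-373)² = 139129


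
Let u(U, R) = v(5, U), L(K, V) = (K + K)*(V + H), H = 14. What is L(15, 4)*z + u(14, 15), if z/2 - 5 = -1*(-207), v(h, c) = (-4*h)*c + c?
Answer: 228694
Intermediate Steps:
v(h, c) = c - 4*c*h (v(h, c) = -4*c*h + c = c - 4*c*h)
z = 424 (z = 10 + 2*(-1*(-207)) = 10 + 2*207 = 10 + 414 = 424)
L(K, V) = 2*K*(14 + V) (L(K, V) = (K + K)*(V + 14) = (2*K)*(14 + V) = 2*K*(14 + V))
u(U, R) = -19*U (u(U, R) = U*(1 - 4*5) = U*(1 - 20) = U*(-19) = -19*U)
L(15, 4)*z + u(14, 15) = (2*15*(14 + 4))*424 - 19*14 = (2*15*18)*424 - 266 = 540*424 - 266 = 228960 - 266 = 228694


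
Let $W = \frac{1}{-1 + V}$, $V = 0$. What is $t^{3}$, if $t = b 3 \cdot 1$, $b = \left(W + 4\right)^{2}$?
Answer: $19683$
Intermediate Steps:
$W = -1$ ($W = \frac{1}{-1 + 0} = \frac{1}{-1} = -1$)
$b = 9$ ($b = \left(-1 + 4\right)^{2} = 3^{2} = 9$)
$t = 27$ ($t = 9 \cdot 3 \cdot 1 = 9 \cdot 3 = 27$)
$t^{3} = 27^{3} = 19683$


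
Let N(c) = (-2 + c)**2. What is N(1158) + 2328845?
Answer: 3665181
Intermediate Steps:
N(1158) + 2328845 = (-2 + 1158)**2 + 2328845 = 1156**2 + 2328845 = 1336336 + 2328845 = 3665181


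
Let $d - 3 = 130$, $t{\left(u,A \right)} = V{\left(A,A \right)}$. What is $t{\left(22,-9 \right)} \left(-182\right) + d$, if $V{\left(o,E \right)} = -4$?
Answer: $861$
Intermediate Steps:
$t{\left(u,A \right)} = -4$
$d = 133$ ($d = 3 + 130 = 133$)
$t{\left(22,-9 \right)} \left(-182\right) + d = \left(-4\right) \left(-182\right) + 133 = 728 + 133 = 861$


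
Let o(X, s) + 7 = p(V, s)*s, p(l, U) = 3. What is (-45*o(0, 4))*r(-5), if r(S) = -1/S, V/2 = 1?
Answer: -45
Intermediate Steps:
V = 2 (V = 2*1 = 2)
o(X, s) = -7 + 3*s
(-45*o(0, 4))*r(-5) = (-45*(-7 + 3*4))*(-1/(-5)) = (-45*(-7 + 12))*(-1*(-⅕)) = -45*5*(⅕) = -225*⅕ = -45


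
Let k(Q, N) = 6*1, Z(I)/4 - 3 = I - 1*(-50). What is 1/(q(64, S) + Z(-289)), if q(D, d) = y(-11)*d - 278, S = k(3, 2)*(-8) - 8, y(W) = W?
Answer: -1/606 ≈ -0.0016502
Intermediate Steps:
Z(I) = 212 + 4*I (Z(I) = 12 + 4*(I - 1*(-50)) = 12 + 4*(I + 50) = 12 + 4*(50 + I) = 12 + (200 + 4*I) = 212 + 4*I)
k(Q, N) = 6
S = -56 (S = 6*(-8) - 8 = -48 - 8 = -56)
q(D, d) = -278 - 11*d (q(D, d) = -11*d - 278 = -278 - 11*d)
1/(q(64, S) + Z(-289)) = 1/((-278 - 11*(-56)) + (212 + 4*(-289))) = 1/((-278 + 616) + (212 - 1156)) = 1/(338 - 944) = 1/(-606) = -1/606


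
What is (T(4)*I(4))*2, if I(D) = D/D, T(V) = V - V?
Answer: 0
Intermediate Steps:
T(V) = 0
I(D) = 1
(T(4)*I(4))*2 = (0*1)*2 = 0*2 = 0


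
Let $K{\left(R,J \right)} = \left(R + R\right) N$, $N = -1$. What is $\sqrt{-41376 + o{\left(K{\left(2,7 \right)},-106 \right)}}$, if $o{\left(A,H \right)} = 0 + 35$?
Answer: $i \sqrt{41341} \approx 203.32 i$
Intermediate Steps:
$K{\left(R,J \right)} = - 2 R$ ($K{\left(R,J \right)} = \left(R + R\right) \left(-1\right) = 2 R \left(-1\right) = - 2 R$)
$o{\left(A,H \right)} = 35$
$\sqrt{-41376 + o{\left(K{\left(2,7 \right)},-106 \right)}} = \sqrt{-41376 + 35} = \sqrt{-41341} = i \sqrt{41341}$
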